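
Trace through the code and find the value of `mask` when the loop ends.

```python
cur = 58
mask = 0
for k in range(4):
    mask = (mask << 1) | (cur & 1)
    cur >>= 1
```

Let's trace through this code step by step.

Initialize: cur = 58
Initialize: mask = 0
Entering loop: for k in range(4):
After iteration 1: k = 0, cur = 29, mask = 0
After iteration 2: k = 1, cur = 14, mask = 1
After iteration 3: k = 2, cur = 7, mask = 2
After iteration 4: k = 3, cur = 3, mask = 5
Loop ends.

Final answer: 5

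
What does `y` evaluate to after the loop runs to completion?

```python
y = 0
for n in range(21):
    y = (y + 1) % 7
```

Let's trace through this code step by step.

Initialize: y = 0
Entering loop: for n in range(21):
After iteration 1: n = 0, y = 1
After iteration 2: n = 1, y = 2
After iteration 3: n = 2, y = 3
After iteration 4: n = 3, y = 4
After iteration 5: n = 4, y = 5
After iteration 6: n = 5, y = 6
After iteration 7: n = 6, y = 0
After iteration 8: n = 7, y = 1
After iteration 9: n = 8, y = 2
After iteration 10: n = 9, y = 3
After iteration 11: n = 10, y = 4
After iteration 12: n = 11, y = 5
After iteration 13: n = 12, y = 6
After iteration 14: n = 13, y = 0
After iteration 15: n = 14, y = 1
After iteration 16: n = 15, y = 2
After iteration 17: n = 16, y = 3
After iteration 18: n = 17, y = 4
After iteration 19: n = 18, y = 5
After iteration 20: n = 19, y = 6
After iteration 21: n = 20, y = 0
Loop ends.

Final answer: 0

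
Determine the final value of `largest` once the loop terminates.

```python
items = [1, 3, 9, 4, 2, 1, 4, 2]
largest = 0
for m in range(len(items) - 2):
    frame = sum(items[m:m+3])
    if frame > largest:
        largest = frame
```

Let's trace through this code step by step.

Initialize: items = [1, 3, 9, 4, 2, 1, 4, 2]
Initialize: largest = 0
Entering loop: for m in range(len(items) - 2):
After iteration 1: m = 0, largest = 13, frame = 13
After iteration 2: m = 1, largest = 16, frame = 16
After iteration 3: m = 2, largest = 16, frame = 15
After iteration 4: m = 3, largest = 16, frame = 7
After iteration 5: m = 4, largest = 16, frame = 7
After iteration 6: m = 5, largest = 16, frame = 7
Loop ends.

Final answer: 16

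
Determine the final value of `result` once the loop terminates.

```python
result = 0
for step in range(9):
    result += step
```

Let's trace through this code step by step.

Initialize: result = 0
Entering loop: for step in range(9):
After iteration 1: step = 0, result = 0
After iteration 2: step = 1, result = 1
After iteration 3: step = 2, result = 3
After iteration 4: step = 3, result = 6
After iteration 5: step = 4, result = 10
After iteration 6: step = 5, result = 15
After iteration 7: step = 6, result = 21
After iteration 8: step = 7, result = 28
After iteration 9: step = 8, result = 36
Loop ends.

Final answer: 36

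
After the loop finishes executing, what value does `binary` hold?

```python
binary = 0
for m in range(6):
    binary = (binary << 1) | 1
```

Let's trace through this code step by step.

Initialize: binary = 0
Entering loop: for m in range(6):
After iteration 1: m = 0, binary = 1
After iteration 2: m = 1, binary = 3
After iteration 3: m = 2, binary = 7
After iteration 4: m = 3, binary = 15
After iteration 5: m = 4, binary = 31
After iteration 6: m = 5, binary = 63
Loop ends.

Final answer: 63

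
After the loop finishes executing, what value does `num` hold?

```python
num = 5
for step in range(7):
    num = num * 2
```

Let's trace through this code step by step.

Initialize: num = 5
Entering loop: for step in range(7):
After iteration 1: step = 0, num = 10
After iteration 2: step = 1, num = 20
After iteration 3: step = 2, num = 40
After iteration 4: step = 3, num = 80
After iteration 5: step = 4, num = 160
After iteration 6: step = 5, num = 320
After iteration 7: step = 6, num = 640
Loop ends.

Final answer: 640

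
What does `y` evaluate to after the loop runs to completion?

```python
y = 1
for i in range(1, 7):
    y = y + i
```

Let's trace through this code step by step.

Initialize: y = 1
Entering loop: for i in range(1, 7):
After iteration 1: i = 1, y = 2
After iteration 2: i = 2, y = 4
After iteration 3: i = 3, y = 7
After iteration 4: i = 4, y = 11
After iteration 5: i = 5, y = 16
After iteration 6: i = 6, y = 22
Loop ends.

Final answer: 22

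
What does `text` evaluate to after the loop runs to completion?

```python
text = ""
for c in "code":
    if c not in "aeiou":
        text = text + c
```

Let's trace through this code step by step.

Initialize: text = ''
Entering loop: for c in "code":
After iteration 1: c = 'c', text = 'c'
After iteration 2: c = 'o', text = 'c'
After iteration 3: c = 'd', text = 'cd'
After iteration 4: c = 'e', text = 'cd'
Loop ends.

Final answer: 'cd'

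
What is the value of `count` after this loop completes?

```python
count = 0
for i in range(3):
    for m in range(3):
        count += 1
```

Let's trace through this code step by step.

Initialize: count = 0
Entering loop: for i in range(3):
After iteration 1: i = 0, count = 3
After iteration 2: i = 1, count = 6
After iteration 3: i = 2, count = 9
Loop ends.

Final answer: 9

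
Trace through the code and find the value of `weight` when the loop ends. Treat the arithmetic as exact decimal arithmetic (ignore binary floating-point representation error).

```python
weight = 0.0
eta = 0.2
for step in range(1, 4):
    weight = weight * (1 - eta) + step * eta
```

Let's trace through this code step by step.

Initialize: weight = 0.0
Initialize: eta = 0.2
Entering loop: for step in range(1, 4):
After iteration 1: step = 1, weight = 0.2
After iteration 2: step = 2, weight = 0.56
After iteration 3: step = 3, weight = 1.048
Loop ends.

Final answer: 1.048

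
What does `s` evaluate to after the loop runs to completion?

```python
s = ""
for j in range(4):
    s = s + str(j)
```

Let's trace through this code step by step.

Initialize: s = ''
Entering loop: for j in range(4):
After iteration 1: j = 0, s = '0'
After iteration 2: j = 1, s = '01'
After iteration 3: j = 2, s = '012'
After iteration 4: j = 3, s = '0123'
Loop ends.

Final answer: '0123'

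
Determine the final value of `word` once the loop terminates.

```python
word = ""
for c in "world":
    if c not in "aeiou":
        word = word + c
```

Let's trace through this code step by step.

Initialize: word = ''
Entering loop: for c in "world":
After iteration 1: c = 'w', word = 'w'
After iteration 2: c = 'o', word = 'w'
After iteration 3: c = 'r', word = 'wr'
After iteration 4: c = 'l', word = 'wrl'
After iteration 5: c = 'd', word = 'wrld'
Loop ends.

Final answer: 'wrld'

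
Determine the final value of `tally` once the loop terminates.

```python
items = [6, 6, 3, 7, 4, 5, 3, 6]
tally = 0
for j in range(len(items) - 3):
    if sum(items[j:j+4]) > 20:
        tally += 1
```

Let's trace through this code step by step.

Initialize: items = [6, 6, 3, 7, 4, 5, 3, 6]
Initialize: tally = 0
Entering loop: for j in range(len(items) - 3):
After iteration 1: j = 0, tally = 1
After iteration 2: j = 1, tally = 1
After iteration 3: j = 2, tally = 1
After iteration 4: j = 3, tally = 1
After iteration 5: j = 4, tally = 1
Loop ends.

Final answer: 1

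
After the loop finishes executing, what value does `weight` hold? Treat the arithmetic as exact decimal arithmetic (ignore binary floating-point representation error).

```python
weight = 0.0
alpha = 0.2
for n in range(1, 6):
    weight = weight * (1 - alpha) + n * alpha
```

Let's trace through this code step by step.

Initialize: weight = 0.0
Initialize: alpha = 0.2
Entering loop: for n in range(1, 6):
After iteration 1: n = 1, weight = 0.2
After iteration 2: n = 2, weight = 0.56
After iteration 3: n = 3, weight = 1.048
After iteration 4: n = 4, weight = 1.6384
After iteration 5: n = 5, weight = 2.31072
Loop ends.

Final answer: 2.31072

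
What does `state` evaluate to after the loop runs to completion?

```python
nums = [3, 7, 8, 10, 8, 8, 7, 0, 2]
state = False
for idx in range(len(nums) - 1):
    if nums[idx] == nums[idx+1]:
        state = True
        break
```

Let's trace through this code step by step.

Initialize: nums = [3, 7, 8, 10, 8, 8, 7, 0, 2]
Initialize: state = False
Entering loop: for idx in range(len(nums) - 1):
After iteration 1: idx = 0, state = False
After iteration 2: idx = 1, state = False
After iteration 3: idx = 2, state = False
After iteration 4: idx = 3, state = False
After iteration 5: idx = 4, state = True
Loop ends.

Final answer: True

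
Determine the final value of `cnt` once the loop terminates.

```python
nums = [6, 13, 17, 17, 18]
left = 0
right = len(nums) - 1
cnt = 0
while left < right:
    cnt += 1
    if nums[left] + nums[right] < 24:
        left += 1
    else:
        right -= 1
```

Let's trace through this code step by step.

Initialize: nums = [6, 13, 17, 17, 18]
Initialize: left = 0
Initialize: right = 4
Initialize: cnt = 0
Entering loop: while left < right:
After iteration 1: left = 0, right = 3, cnt = 1
After iteration 2: left = 1, right = 3, cnt = 2
After iteration 3: left = 1, right = 2, cnt = 3
After iteration 4: left = 1, right = 1, cnt = 4
Loop ends.

Final answer: 4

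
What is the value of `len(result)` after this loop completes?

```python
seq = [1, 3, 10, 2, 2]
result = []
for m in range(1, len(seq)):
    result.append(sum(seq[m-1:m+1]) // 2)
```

Let's trace through this code step by step.

Initialize: seq = [1, 3, 10, 2, 2]
Initialize: result = []
Entering loop: for m in range(1, len(seq)):
After iteration 1: m = 1, result = [2]
After iteration 2: m = 2, result = [2, 6]
After iteration 3: m = 3, result = [2, 6, 6]
After iteration 4: m = 4, result = [2, 6, 6, 2]
Loop ends.
len(result) = 4

Final answer: 4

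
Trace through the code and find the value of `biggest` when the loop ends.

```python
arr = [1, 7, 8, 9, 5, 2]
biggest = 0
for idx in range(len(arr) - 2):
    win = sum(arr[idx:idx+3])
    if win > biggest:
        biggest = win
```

Let's trace through this code step by step.

Initialize: arr = [1, 7, 8, 9, 5, 2]
Initialize: biggest = 0
Entering loop: for idx in range(len(arr) - 2):
After iteration 1: idx = 0, biggest = 16, win = 16
After iteration 2: idx = 1, biggest = 24, win = 24
After iteration 3: idx = 2, biggest = 24, win = 22
After iteration 4: idx = 3, biggest = 24, win = 16
Loop ends.

Final answer: 24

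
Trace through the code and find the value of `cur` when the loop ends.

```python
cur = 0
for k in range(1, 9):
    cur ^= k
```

Let's trace through this code step by step.

Initialize: cur = 0
Entering loop: for k in range(1, 9):
After iteration 1: k = 1, cur = 1
After iteration 2: k = 2, cur = 3
After iteration 3: k = 3, cur = 0
After iteration 4: k = 4, cur = 4
After iteration 5: k = 5, cur = 1
After iteration 6: k = 6, cur = 7
After iteration 7: k = 7, cur = 0
After iteration 8: k = 8, cur = 8
Loop ends.

Final answer: 8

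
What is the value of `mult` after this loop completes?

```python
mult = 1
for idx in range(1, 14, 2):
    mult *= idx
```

Let's trace through this code step by step.

Initialize: mult = 1
Entering loop: for idx in range(1, 14, 2):
After iteration 1: idx = 1, mult = 1
After iteration 2: idx = 3, mult = 3
After iteration 3: idx = 5, mult = 15
After iteration 4: idx = 7, mult = 105
After iteration 5: idx = 9, mult = 945
After iteration 6: idx = 11, mult = 10395
After iteration 7: idx = 13, mult = 135135
Loop ends.

Final answer: 135135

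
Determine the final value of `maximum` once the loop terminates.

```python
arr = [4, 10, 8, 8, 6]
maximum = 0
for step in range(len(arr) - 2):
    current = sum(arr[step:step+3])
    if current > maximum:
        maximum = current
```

Let's trace through this code step by step.

Initialize: arr = [4, 10, 8, 8, 6]
Initialize: maximum = 0
Entering loop: for step in range(len(arr) - 2):
After iteration 1: step = 0, maximum = 22, current = 22
After iteration 2: step = 1, maximum = 26, current = 26
After iteration 3: step = 2, maximum = 26, current = 22
Loop ends.

Final answer: 26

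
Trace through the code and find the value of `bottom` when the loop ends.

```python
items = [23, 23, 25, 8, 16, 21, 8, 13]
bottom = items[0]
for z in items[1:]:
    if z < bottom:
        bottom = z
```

Let's trace through this code step by step.

Initialize: items = [23, 23, 25, 8, 16, 21, 8, 13]
Initialize: bottom = 23
Entering loop: for z in items[1:]:
After iteration 1: z = 23, bottom = 23
After iteration 2: z = 25, bottom = 23
After iteration 3: z = 8, bottom = 8
After iteration 4: z = 16, bottom = 8
After iteration 5: z = 21, bottom = 8
After iteration 6: z = 8, bottom = 8
After iteration 7: z = 13, bottom = 8
Loop ends.

Final answer: 8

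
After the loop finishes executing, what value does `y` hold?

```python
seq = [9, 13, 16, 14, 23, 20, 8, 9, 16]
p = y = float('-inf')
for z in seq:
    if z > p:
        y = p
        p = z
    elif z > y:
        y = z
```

Let's trace through this code step by step.

Initialize: seq = [9, 13, 16, 14, 23, 20, 8, 9, 16]
Initialize: p = -inf
Initialize: y = -inf
Entering loop: for z in seq:
After iteration 1: z = 9, p = 9, y = -inf
After iteration 2: z = 13, p = 13, y = 9
After iteration 3: z = 16, p = 16, y = 13
After iteration 4: z = 14, p = 16, y = 14
After iteration 5: z = 23, p = 23, y = 16
After iteration 6: z = 20, p = 23, y = 20
After iteration 7: z = 8, p = 23, y = 20
After iteration 8: z = 9, p = 23, y = 20
After iteration 9: z = 16, p = 23, y = 20
Loop ends.

Final answer: 20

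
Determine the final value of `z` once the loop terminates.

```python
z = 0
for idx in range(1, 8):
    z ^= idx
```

Let's trace through this code step by step.

Initialize: z = 0
Entering loop: for idx in range(1, 8):
After iteration 1: idx = 1, z = 1
After iteration 2: idx = 2, z = 3
After iteration 3: idx = 3, z = 0
After iteration 4: idx = 4, z = 4
After iteration 5: idx = 5, z = 1
After iteration 6: idx = 6, z = 7
After iteration 7: idx = 7, z = 0
Loop ends.

Final answer: 0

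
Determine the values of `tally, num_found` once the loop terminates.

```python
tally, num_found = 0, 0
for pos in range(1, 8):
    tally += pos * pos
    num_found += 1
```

Let's trace through this code step by step.

Initialize: tally = 0
Initialize: num_found = 0
Entering loop: for pos in range(1, 8):
After iteration 1: pos = 1, tally = 1, num_found = 1
After iteration 2: pos = 2, tally = 5, num_found = 2
After iteration 3: pos = 3, tally = 14, num_found = 3
After iteration 4: pos = 4, tally = 30, num_found = 4
After iteration 5: pos = 5, tally = 55, num_found = 5
After iteration 6: pos = 6, tally = 91, num_found = 6
After iteration 7: pos = 7, tally = 140, num_found = 7
Loop ends.

Final answer: 140, 7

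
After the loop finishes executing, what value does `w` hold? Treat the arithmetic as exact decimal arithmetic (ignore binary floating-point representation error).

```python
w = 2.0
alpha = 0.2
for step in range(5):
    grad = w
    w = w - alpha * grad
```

Let's trace through this code step by step.

Initialize: w = 2.0
Initialize: alpha = 0.2
Entering loop: for step in range(5):
After iteration 1: step = 0, w = 1.6, grad = 2.0
After iteration 2: step = 1, w = 1.28, grad = 1.6
After iteration 3: step = 2, w = 1.024, grad = 1.28
After iteration 4: step = 3, w = 0.8192, grad = 1.024
After iteration 5: step = 4, w = 0.65536, grad = 0.8192
Loop ends.

Final answer: 0.65536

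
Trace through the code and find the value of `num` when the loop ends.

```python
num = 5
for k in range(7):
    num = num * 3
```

Let's trace through this code step by step.

Initialize: num = 5
Entering loop: for k in range(7):
After iteration 1: k = 0, num = 15
After iteration 2: k = 1, num = 45
After iteration 3: k = 2, num = 135
After iteration 4: k = 3, num = 405
After iteration 5: k = 4, num = 1215
After iteration 6: k = 5, num = 3645
After iteration 7: k = 6, num = 10935
Loop ends.

Final answer: 10935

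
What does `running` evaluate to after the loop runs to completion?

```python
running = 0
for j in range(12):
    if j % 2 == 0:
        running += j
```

Let's trace through this code step by step.

Initialize: running = 0
Entering loop: for j in range(12):
After iteration 1: j = 0, running = 0
After iteration 2: j = 1, running = 0
After iteration 3: j = 2, running = 2
After iteration 4: j = 3, running = 2
After iteration 5: j = 4, running = 6
After iteration 6: j = 5, running = 6
After iteration 7: j = 6, running = 12
After iteration 8: j = 7, running = 12
After iteration 9: j = 8, running = 20
After iteration 10: j = 9, running = 20
After iteration 11: j = 10, running = 30
After iteration 12: j = 11, running = 30
Loop ends.

Final answer: 30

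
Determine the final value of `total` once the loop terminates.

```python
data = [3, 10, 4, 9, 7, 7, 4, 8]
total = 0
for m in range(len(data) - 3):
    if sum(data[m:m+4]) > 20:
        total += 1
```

Let's trace through this code step by step.

Initialize: data = [3, 10, 4, 9, 7, 7, 4, 8]
Initialize: total = 0
Entering loop: for m in range(len(data) - 3):
After iteration 1: m = 0, total = 1
After iteration 2: m = 1, total = 2
After iteration 3: m = 2, total = 3
After iteration 4: m = 3, total = 4
After iteration 5: m = 4, total = 5
Loop ends.

Final answer: 5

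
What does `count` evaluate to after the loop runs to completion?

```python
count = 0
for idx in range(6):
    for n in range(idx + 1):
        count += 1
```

Let's trace through this code step by step.

Initialize: count = 0
Entering loop: for idx in range(6):
After iteration 1: idx = 0, count = 1, n = 0
After iteration 2: idx = 1, count = 3, n = 1
After iteration 3: idx = 2, count = 6, n = 2
After iteration 4: idx = 3, count = 10, n = 3
After iteration 5: idx = 4, count = 15, n = 4
After iteration 6: idx = 5, count = 21, n = 5
Loop ends.

Final answer: 21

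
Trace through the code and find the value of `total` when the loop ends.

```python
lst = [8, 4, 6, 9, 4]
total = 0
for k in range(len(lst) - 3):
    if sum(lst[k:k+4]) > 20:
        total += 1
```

Let's trace through this code step by step.

Initialize: lst = [8, 4, 6, 9, 4]
Initialize: total = 0
Entering loop: for k in range(len(lst) - 3):
After iteration 1: k = 0, total = 1
After iteration 2: k = 1, total = 2
Loop ends.

Final answer: 2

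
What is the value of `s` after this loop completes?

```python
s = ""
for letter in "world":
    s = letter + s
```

Let's trace through this code step by step.

Initialize: s = ''
Entering loop: for letter in "world":
After iteration 1: letter = 'w', s = 'w'
After iteration 2: letter = 'o', s = 'ow'
After iteration 3: letter = 'r', s = 'row'
After iteration 4: letter = 'l', s = 'lrow'
After iteration 5: letter = 'd', s = 'dlrow'
Loop ends.

Final answer: 'dlrow'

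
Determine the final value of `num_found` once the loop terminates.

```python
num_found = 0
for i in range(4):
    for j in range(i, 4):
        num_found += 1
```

Let's trace through this code step by step.

Initialize: num_found = 0
Entering loop: for i in range(4):
After iteration 1: i = 0, num_found = 4
After iteration 2: i = 1, num_found = 7
After iteration 3: i = 2, num_found = 9
After iteration 4: i = 3, num_found = 10
Loop ends.

Final answer: 10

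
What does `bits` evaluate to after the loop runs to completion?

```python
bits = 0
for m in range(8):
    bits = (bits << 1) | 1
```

Let's trace through this code step by step.

Initialize: bits = 0
Entering loop: for m in range(8):
After iteration 1: m = 0, bits = 1
After iteration 2: m = 1, bits = 3
After iteration 3: m = 2, bits = 7
After iteration 4: m = 3, bits = 15
After iteration 5: m = 4, bits = 31
After iteration 6: m = 5, bits = 63
After iteration 7: m = 6, bits = 127
After iteration 8: m = 7, bits = 255
Loop ends.

Final answer: 255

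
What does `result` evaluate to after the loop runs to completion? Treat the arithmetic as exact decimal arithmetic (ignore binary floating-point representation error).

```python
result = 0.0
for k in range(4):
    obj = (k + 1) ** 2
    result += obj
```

Let's trace through this code step by step.

Initialize: result = 0.0
Entering loop: for k in range(4):
After iteration 1: k = 0, result = 1.0, obj = 1
After iteration 2: k = 1, result = 5.0, obj = 4
After iteration 3: k = 2, result = 14.0, obj = 9
After iteration 4: k = 3, result = 30.0, obj = 16
Loop ends.

Final answer: 30.0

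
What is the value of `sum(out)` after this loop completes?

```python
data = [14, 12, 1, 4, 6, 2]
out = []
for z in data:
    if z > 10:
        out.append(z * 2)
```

Let's trace through this code step by step.

Initialize: data = [14, 12, 1, 4, 6, 2]
Initialize: out = []
Entering loop: for z in data:
After iteration 1: z = 14, out = [28]
After iteration 2: z = 12, out = [28, 24]
After iteration 3: z = 1, out = [28, 24]
After iteration 4: z = 4, out = [28, 24]
After iteration 5: z = 6, out = [28, 24]
After iteration 6: z = 2, out = [28, 24]
Loop ends.
sum(out) = 52

Final answer: 52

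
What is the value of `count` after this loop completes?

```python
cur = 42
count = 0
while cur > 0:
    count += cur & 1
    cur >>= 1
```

Let's trace through this code step by step.

Initialize: cur = 42
Initialize: count = 0
Entering loop: while cur > 0:
After iteration 1: cur = 21, count = 0
After iteration 2: cur = 10, count = 1
After iteration 3: cur = 5, count = 1
After iteration 4: cur = 2, count = 2
After iteration 5: cur = 1, count = 2
After iteration 6: cur = 0, count = 3
Loop ends.

Final answer: 3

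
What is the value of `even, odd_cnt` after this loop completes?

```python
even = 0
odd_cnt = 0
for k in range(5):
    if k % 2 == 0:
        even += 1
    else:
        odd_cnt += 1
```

Let's trace through this code step by step.

Initialize: even = 0
Initialize: odd_cnt = 0
Entering loop: for k in range(5):
After iteration 1: k = 0, even = 1, odd_cnt = 0
After iteration 2: k = 1, even = 1, odd_cnt = 1
After iteration 3: k = 2, even = 2, odd_cnt = 1
After iteration 4: k = 3, even = 2, odd_cnt = 2
After iteration 5: k = 4, even = 3, odd_cnt = 2
Loop ends.

Final answer: 3, 2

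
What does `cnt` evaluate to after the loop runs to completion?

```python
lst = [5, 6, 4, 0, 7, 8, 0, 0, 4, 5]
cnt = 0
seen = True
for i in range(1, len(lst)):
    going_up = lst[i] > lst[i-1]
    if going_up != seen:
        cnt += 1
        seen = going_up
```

Let's trace through this code step by step.

Initialize: lst = [5, 6, 4, 0, 7, 8, 0, 0, 4, 5]
Initialize: cnt = 0
Initialize: seen = True
Entering loop: for i in range(1, len(lst)):
After iteration 1: i = 1, cnt = 0, seen = True, going_up = True
After iteration 2: i = 2, cnt = 1, seen = False, going_up = False
After iteration 3: i = 3, cnt = 1, seen = False, going_up = False
After iteration 4: i = 4, cnt = 2, seen = True, going_up = True
After iteration 5: i = 5, cnt = 2, seen = True, going_up = True
After iteration 6: i = 6, cnt = 3, seen = False, going_up = False
After iteration 7: i = 7, cnt = 3, seen = False, going_up = False
After iteration 8: i = 8, cnt = 4, seen = True, going_up = True
After iteration 9: i = 9, cnt = 4, seen = True, going_up = True
Loop ends.

Final answer: 4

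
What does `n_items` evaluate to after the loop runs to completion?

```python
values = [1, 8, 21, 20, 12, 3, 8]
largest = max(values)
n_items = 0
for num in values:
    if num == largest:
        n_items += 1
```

Let's trace through this code step by step.

Initialize: values = [1, 8, 21, 20, 12, 3, 8]
Initialize: largest = 21
Initialize: n_items = 0
Entering loop: for num in values:
After iteration 1: num = 1, n_items = 0
After iteration 2: num = 8, n_items = 0
After iteration 3: num = 21, n_items = 1
After iteration 4: num = 20, n_items = 1
After iteration 5: num = 12, n_items = 1
After iteration 6: num = 3, n_items = 1
After iteration 7: num = 8, n_items = 1
Loop ends.

Final answer: 1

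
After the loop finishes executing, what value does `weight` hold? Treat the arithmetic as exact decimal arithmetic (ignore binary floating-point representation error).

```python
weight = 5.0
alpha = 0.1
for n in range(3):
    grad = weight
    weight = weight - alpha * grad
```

Let's trace through this code step by step.

Initialize: weight = 5.0
Initialize: alpha = 0.1
Entering loop: for n in range(3):
After iteration 1: n = 0, weight = 4.5, grad = 5.0
After iteration 2: n = 1, weight = 4.05, grad = 4.5
After iteration 3: n = 2, weight = 3.645, grad = 4.05
Loop ends.

Final answer: 3.645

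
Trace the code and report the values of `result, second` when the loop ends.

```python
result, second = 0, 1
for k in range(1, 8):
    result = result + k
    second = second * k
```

Let's trace through this code step by step.

Initialize: result = 0
Initialize: second = 1
Entering loop: for k in range(1, 8):
After iteration 1: k = 1, result = 1, second = 1
After iteration 2: k = 2, result = 3, second = 2
After iteration 3: k = 3, result = 6, second = 6
After iteration 4: k = 4, result = 10, second = 24
After iteration 5: k = 5, result = 15, second = 120
After iteration 6: k = 6, result = 21, second = 720
After iteration 7: k = 7, result = 28, second = 5040
Loop ends.

Final answer: 28, 5040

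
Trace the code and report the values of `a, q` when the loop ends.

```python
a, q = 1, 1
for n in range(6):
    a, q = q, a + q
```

Let's trace through this code step by step.

Initialize: a = 1
Initialize: q = 1
Entering loop: for n in range(6):
After iteration 1: n = 0, a = 1, q = 2
After iteration 2: n = 1, a = 2, q = 3
After iteration 3: n = 2, a = 3, q = 5
After iteration 4: n = 3, a = 5, q = 8
After iteration 5: n = 4, a = 8, q = 13
After iteration 6: n = 5, a = 13, q = 21
Loop ends.

Final answer: 13, 21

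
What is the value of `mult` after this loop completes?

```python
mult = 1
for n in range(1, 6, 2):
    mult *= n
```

Let's trace through this code step by step.

Initialize: mult = 1
Entering loop: for n in range(1, 6, 2):
After iteration 1: n = 1, mult = 1
After iteration 2: n = 3, mult = 3
After iteration 3: n = 5, mult = 15
Loop ends.

Final answer: 15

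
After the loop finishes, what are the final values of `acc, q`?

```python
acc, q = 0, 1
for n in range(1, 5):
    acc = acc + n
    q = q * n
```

Let's trace through this code step by step.

Initialize: acc = 0
Initialize: q = 1
Entering loop: for n in range(1, 5):
After iteration 1: n = 1, acc = 1, q = 1
After iteration 2: n = 2, acc = 3, q = 2
After iteration 3: n = 3, acc = 6, q = 6
After iteration 4: n = 4, acc = 10, q = 24
Loop ends.

Final answer: 10, 24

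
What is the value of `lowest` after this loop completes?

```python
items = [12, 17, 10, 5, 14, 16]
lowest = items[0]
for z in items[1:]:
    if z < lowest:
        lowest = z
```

Let's trace through this code step by step.

Initialize: items = [12, 17, 10, 5, 14, 16]
Initialize: lowest = 12
Entering loop: for z in items[1:]:
After iteration 1: z = 17, lowest = 12
After iteration 2: z = 10, lowest = 10
After iteration 3: z = 5, lowest = 5
After iteration 4: z = 14, lowest = 5
After iteration 5: z = 16, lowest = 5
Loop ends.

Final answer: 5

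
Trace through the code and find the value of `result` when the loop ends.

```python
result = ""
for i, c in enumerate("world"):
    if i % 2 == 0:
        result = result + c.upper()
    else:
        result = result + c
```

Let's trace through this code step by step.

Initialize: result = ''
Entering loop: for i, c in enumerate("world"):
After iteration 1: i = 0, c = 'w', result = 'W'
After iteration 2: i = 1, c = 'o', result = 'Wo'
After iteration 3: i = 2, c = 'r', result = 'WoR'
After iteration 4: i = 3, c = 'l', result = 'WoRl'
After iteration 5: i = 4, c = 'd', result = 'WoRlD'
Loop ends.

Final answer: 'WoRlD'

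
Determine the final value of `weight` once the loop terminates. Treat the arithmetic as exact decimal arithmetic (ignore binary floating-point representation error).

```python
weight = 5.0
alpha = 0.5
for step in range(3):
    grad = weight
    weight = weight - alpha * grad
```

Let's trace through this code step by step.

Initialize: weight = 5.0
Initialize: alpha = 0.5
Entering loop: for step in range(3):
After iteration 1: step = 0, weight = 2.5, grad = 5.0
After iteration 2: step = 1, weight = 1.25, grad = 2.5
After iteration 3: step = 2, weight = 0.625, grad = 1.25
Loop ends.

Final answer: 0.625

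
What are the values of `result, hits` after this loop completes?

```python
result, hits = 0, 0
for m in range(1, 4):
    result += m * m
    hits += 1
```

Let's trace through this code step by step.

Initialize: result = 0
Initialize: hits = 0
Entering loop: for m in range(1, 4):
After iteration 1: m = 1, result = 1, hits = 1
After iteration 2: m = 2, result = 5, hits = 2
After iteration 3: m = 3, result = 14, hits = 3
Loop ends.

Final answer: 14, 3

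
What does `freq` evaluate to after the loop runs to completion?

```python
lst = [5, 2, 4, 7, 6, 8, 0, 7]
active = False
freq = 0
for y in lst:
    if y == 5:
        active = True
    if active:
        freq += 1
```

Let's trace through this code step by step.

Initialize: lst = [5, 2, 4, 7, 6, 8, 0, 7]
Initialize: active = False
Initialize: freq = 0
Entering loop: for y in lst:
After iteration 1: y = 5, active = True, freq = 1
After iteration 2: y = 2, active = True, freq = 2
After iteration 3: y = 4, active = True, freq = 3
After iteration 4: y = 7, active = True, freq = 4
After iteration 5: y = 6, active = True, freq = 5
After iteration 6: y = 8, active = True, freq = 6
After iteration 7: y = 0, active = True, freq = 7
After iteration 8: y = 7, active = True, freq = 8
Loop ends.

Final answer: 8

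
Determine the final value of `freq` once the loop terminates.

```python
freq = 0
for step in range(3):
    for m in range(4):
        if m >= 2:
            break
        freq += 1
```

Let's trace through this code step by step.

Initialize: freq = 0
Entering loop: for step in range(3):
After iteration 1: step = 0, freq = 2
After iteration 2: step = 1, freq = 4
After iteration 3: step = 2, freq = 6
Loop ends.

Final answer: 6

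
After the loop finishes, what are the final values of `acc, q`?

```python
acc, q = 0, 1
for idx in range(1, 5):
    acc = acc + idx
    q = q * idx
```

Let's trace through this code step by step.

Initialize: acc = 0
Initialize: q = 1
Entering loop: for idx in range(1, 5):
After iteration 1: idx = 1, acc = 1, q = 1
After iteration 2: idx = 2, acc = 3, q = 2
After iteration 3: idx = 3, acc = 6, q = 6
After iteration 4: idx = 4, acc = 10, q = 24
Loop ends.

Final answer: 10, 24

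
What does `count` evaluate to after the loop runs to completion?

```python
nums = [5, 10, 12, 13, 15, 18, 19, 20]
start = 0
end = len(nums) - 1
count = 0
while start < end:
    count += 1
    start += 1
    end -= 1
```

Let's trace through this code step by step.

Initialize: nums = [5, 10, 12, 13, 15, 18, 19, 20]
Initialize: start = 0
Initialize: end = 7
Initialize: count = 0
Entering loop: while start < end:
After iteration 1: start = 1, end = 6, count = 1
After iteration 2: start = 2, end = 5, count = 2
After iteration 3: start = 3, end = 4, count = 3
After iteration 4: start = 4, end = 3, count = 4
Loop ends.

Final answer: 4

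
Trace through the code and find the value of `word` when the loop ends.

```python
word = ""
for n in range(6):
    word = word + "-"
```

Let's trace through this code step by step.

Initialize: word = ''
Entering loop: for n in range(6):
After iteration 1: n = 0, word = '-'
After iteration 2: n = 1, word = '--'
After iteration 3: n = 2, word = '---'
After iteration 4: n = 3, word = '----'
After iteration 5: n = 4, word = '-----'
After iteration 6: n = 5, word = '------'
Loop ends.

Final answer: '------'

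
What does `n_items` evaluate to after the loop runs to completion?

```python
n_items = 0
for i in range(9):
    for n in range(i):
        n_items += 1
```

Let's trace through this code step by step.

Initialize: n_items = 0
Entering loop: for i in range(9):
After iteration 1: i = 0, n_items = 0
After iteration 2: i = 1, n_items = 1, n = 0
After iteration 3: i = 2, n_items = 3, n = 1
After iteration 4: i = 3, n_items = 6, n = 2
After iteration 5: i = 4, n_items = 10, n = 3
After iteration 6: i = 5, n_items = 15, n = 4
After iteration 7: i = 6, n_items = 21, n = 5
After iteration 8: i = 7, n_items = 28, n = 6
After iteration 9: i = 8, n_items = 36, n = 7
Loop ends.

Final answer: 36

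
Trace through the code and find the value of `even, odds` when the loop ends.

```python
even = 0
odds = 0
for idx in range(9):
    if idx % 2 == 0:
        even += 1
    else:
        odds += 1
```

Let's trace through this code step by step.

Initialize: even = 0
Initialize: odds = 0
Entering loop: for idx in range(9):
After iteration 1: idx = 0, even = 1, odds = 0
After iteration 2: idx = 1, even = 1, odds = 1
After iteration 3: idx = 2, even = 2, odds = 1
After iteration 4: idx = 3, even = 2, odds = 2
After iteration 5: idx = 4, even = 3, odds = 2
After iteration 6: idx = 5, even = 3, odds = 3
After iteration 7: idx = 6, even = 4, odds = 3
After iteration 8: idx = 7, even = 4, odds = 4
After iteration 9: idx = 8, even = 5, odds = 4
Loop ends.

Final answer: 5, 4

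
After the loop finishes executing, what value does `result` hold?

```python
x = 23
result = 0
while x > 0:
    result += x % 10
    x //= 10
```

Let's trace through this code step by step.

Initialize: x = 23
Initialize: result = 0
Entering loop: while x > 0:
After iteration 1: x = 2, result = 3
After iteration 2: x = 0, result = 5
Loop ends.

Final answer: 5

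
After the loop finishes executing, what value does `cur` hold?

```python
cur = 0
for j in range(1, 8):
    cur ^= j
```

Let's trace through this code step by step.

Initialize: cur = 0
Entering loop: for j in range(1, 8):
After iteration 1: j = 1, cur = 1
After iteration 2: j = 2, cur = 3
After iteration 3: j = 3, cur = 0
After iteration 4: j = 4, cur = 4
After iteration 5: j = 5, cur = 1
After iteration 6: j = 6, cur = 7
After iteration 7: j = 7, cur = 0
Loop ends.

Final answer: 0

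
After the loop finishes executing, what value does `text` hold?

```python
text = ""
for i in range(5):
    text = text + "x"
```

Let's trace through this code step by step.

Initialize: text = ''
Entering loop: for i in range(5):
After iteration 1: i = 0, text = 'x'
After iteration 2: i = 1, text = 'xx'
After iteration 3: i = 2, text = 'xxx'
After iteration 4: i = 3, text = 'xxxx'
After iteration 5: i = 4, text = 'xxxxx'
Loop ends.

Final answer: 'xxxxx'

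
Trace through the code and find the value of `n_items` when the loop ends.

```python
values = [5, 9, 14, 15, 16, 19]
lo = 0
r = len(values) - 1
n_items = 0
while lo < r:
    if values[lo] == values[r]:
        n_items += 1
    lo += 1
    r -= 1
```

Let's trace through this code step by step.

Initialize: values = [5, 9, 14, 15, 16, 19]
Initialize: lo = 0
Initialize: r = 5
Initialize: n_items = 0
Entering loop: while lo < r:
After iteration 1: lo = 1, r = 4, n_items = 0
After iteration 2: lo = 2, r = 3, n_items = 0
After iteration 3: lo = 3, r = 2, n_items = 0
Loop ends.

Final answer: 0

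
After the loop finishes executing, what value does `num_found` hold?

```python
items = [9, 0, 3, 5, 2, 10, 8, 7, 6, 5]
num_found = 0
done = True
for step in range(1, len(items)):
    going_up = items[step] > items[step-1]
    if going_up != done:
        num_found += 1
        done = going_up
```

Let's trace through this code step by step.

Initialize: items = [9, 0, 3, 5, 2, 10, 8, 7, 6, 5]
Initialize: num_found = 0
Initialize: done = True
Entering loop: for step in range(1, len(items)):
After iteration 1: step = 1, num_found = 1, done = False, going_up = False
After iteration 2: step = 2, num_found = 2, done = True, going_up = True
After iteration 3: step = 3, num_found = 2, done = True, going_up = True
After iteration 4: step = 4, num_found = 3, done = False, going_up = False
After iteration 5: step = 5, num_found = 4, done = True, going_up = True
After iteration 6: step = 6, num_found = 5, done = False, going_up = False
After iteration 7: step = 7, num_found = 5, done = False, going_up = False
After iteration 8: step = 8, num_found = 5, done = False, going_up = False
After iteration 9: step = 9, num_found = 5, done = False, going_up = False
Loop ends.

Final answer: 5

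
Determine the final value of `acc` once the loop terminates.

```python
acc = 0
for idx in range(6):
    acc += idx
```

Let's trace through this code step by step.

Initialize: acc = 0
Entering loop: for idx in range(6):
After iteration 1: idx = 0, acc = 0
After iteration 2: idx = 1, acc = 1
After iteration 3: idx = 2, acc = 3
After iteration 4: idx = 3, acc = 6
After iteration 5: idx = 4, acc = 10
After iteration 6: idx = 5, acc = 15
Loop ends.

Final answer: 15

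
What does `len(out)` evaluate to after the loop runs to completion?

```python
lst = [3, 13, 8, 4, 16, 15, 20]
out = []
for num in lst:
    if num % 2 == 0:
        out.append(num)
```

Let's trace through this code step by step.

Initialize: lst = [3, 13, 8, 4, 16, 15, 20]
Initialize: out = []
Entering loop: for num in lst:
After iteration 1: num = 3, out = []
After iteration 2: num = 13, out = []
After iteration 3: num = 8, out = [8]
After iteration 4: num = 4, out = [8, 4]
After iteration 5: num = 16, out = [8, 4, 16]
After iteration 6: num = 15, out = [8, 4, 16]
After iteration 7: num = 20, out = [8, 4, 16, 20]
Loop ends.
len(out) = 4

Final answer: 4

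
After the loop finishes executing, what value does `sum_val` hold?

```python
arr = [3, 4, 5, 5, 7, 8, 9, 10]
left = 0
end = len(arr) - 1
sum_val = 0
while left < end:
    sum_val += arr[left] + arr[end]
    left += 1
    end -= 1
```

Let's trace through this code step by step.

Initialize: arr = [3, 4, 5, 5, 7, 8, 9, 10]
Initialize: left = 0
Initialize: end = 7
Initialize: sum_val = 0
Entering loop: while left < end:
After iteration 1: left = 1, end = 6, sum_val = 13
After iteration 2: left = 2, end = 5, sum_val = 26
After iteration 3: left = 3, end = 4, sum_val = 39
After iteration 4: left = 4, end = 3, sum_val = 51
Loop ends.

Final answer: 51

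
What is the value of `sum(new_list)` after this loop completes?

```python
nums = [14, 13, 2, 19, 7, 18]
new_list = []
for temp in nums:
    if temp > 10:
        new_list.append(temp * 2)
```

Let's trace through this code step by step.

Initialize: nums = [14, 13, 2, 19, 7, 18]
Initialize: new_list = []
Entering loop: for temp in nums:
After iteration 1: temp = 14, new_list = [28]
After iteration 2: temp = 13, new_list = [28, 26]
After iteration 3: temp = 2, new_list = [28, 26]
After iteration 4: temp = 19, new_list = [28, 26, 38]
After iteration 5: temp = 7, new_list = [28, 26, 38]
After iteration 6: temp = 18, new_list = [28, 26, 38, 36]
Loop ends.
sum(new_list) = 128

Final answer: 128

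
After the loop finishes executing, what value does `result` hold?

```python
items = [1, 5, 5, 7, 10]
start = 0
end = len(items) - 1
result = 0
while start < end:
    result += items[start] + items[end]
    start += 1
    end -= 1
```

Let's trace through this code step by step.

Initialize: items = [1, 5, 5, 7, 10]
Initialize: start = 0
Initialize: end = 4
Initialize: result = 0
Entering loop: while start < end:
After iteration 1: start = 1, end = 3, result = 11
After iteration 2: start = 2, end = 2, result = 23
Loop ends.

Final answer: 23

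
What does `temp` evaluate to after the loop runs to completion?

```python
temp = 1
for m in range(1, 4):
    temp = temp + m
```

Let's trace through this code step by step.

Initialize: temp = 1
Entering loop: for m in range(1, 4):
After iteration 1: m = 1, temp = 2
After iteration 2: m = 2, temp = 4
After iteration 3: m = 3, temp = 7
Loop ends.

Final answer: 7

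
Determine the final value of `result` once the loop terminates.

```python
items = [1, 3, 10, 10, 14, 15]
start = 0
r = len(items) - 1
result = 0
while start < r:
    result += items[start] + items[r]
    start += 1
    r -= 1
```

Let's trace through this code step by step.

Initialize: items = [1, 3, 10, 10, 14, 15]
Initialize: start = 0
Initialize: r = 5
Initialize: result = 0
Entering loop: while start < r:
After iteration 1: start = 1, r = 4, result = 16
After iteration 2: start = 2, r = 3, result = 33
After iteration 3: start = 3, r = 2, result = 53
Loop ends.

Final answer: 53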